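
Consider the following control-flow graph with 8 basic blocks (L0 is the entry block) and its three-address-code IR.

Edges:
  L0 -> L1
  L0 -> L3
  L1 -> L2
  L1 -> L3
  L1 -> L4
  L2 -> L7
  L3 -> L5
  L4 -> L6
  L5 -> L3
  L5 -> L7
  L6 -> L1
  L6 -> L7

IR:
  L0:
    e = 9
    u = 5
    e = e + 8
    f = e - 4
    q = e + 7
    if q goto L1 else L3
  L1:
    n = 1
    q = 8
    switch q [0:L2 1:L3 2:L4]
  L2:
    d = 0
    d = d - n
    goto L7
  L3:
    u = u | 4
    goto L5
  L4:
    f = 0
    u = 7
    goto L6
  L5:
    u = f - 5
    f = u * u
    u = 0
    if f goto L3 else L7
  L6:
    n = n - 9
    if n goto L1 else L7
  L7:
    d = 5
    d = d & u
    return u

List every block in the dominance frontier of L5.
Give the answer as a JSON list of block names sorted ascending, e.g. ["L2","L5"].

Answer: ["L3", "L7"]

Derivation:
idom tree: L1←L0 L2←L1 L3←L0 L4←L1 L5←L3 L6←L4 L7←L0
Dom∩ at merges:
  L1: preds {L0,L6}: {L0} ∩ {L0,L1,L4,L6} = {L0}; idom=L0
  L3: preds {L0,L1,L5}: {L0} ∩ {L0,L1} ∩ {L0,L3,L5} = {L0}; idom=L0
  L7: preds {L2,L5,L6}: {L0,L1,L2} ∩ {L0,L3,L5} ∩ {L0,L1,L4,L6} = {L0}; idom=L0

DF walk-up:
  L1←L0: walk · to L0
  L1←L6: walk L6→L4→L1 to L0
  L3←L0: walk · to L0
  L3←L1: walk L1 to L0
  L3←L5: walk L5→L3 to L0
  L7←L2: walk L2→L1 to L0
  L7←L5: walk L5→L3 to L0
  L7←L6: walk L6→L4→L1 to L0
  DF(L0)=∅
  DF(L1)={L1,L3,L7}
  DF(L2)={L7}
  DF(L3)={L3,L7}
  DF(L4)={L1,L7}
  DF(L5)={L3,L7}
  DF(L6)={L1,L7}
  DF(L7)=∅

DF(L5) = ["L3", "L7"]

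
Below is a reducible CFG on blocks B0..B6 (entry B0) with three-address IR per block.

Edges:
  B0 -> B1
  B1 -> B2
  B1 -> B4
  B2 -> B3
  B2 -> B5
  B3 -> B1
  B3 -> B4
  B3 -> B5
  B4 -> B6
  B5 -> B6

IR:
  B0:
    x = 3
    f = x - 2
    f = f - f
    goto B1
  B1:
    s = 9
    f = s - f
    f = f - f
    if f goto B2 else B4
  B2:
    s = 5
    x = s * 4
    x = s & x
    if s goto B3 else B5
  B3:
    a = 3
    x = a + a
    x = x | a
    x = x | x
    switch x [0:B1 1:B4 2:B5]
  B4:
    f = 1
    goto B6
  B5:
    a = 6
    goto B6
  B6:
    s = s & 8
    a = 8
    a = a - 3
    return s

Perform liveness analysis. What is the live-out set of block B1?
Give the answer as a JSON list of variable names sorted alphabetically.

def/use:
  B0: {f,x} / ∅
  B1: {f,s} / {f}
  B2: {s,x} / ∅
  B3: {a,x} / ∅
  B4: {f} / ∅
  B5: {a} / ∅
  B6: {a,s} / {s}

Backward fixpoint:
  B0 li=∅ lo={f}
  B1 li={f} lo={f,s}
  B2 li={f} lo={f,s}
  B3 li={f,s} lo={f,s}
  B4 li={s} lo={s}
  B5 li={s} lo={s}
  B6 li={s} lo=∅

live-out(B1) = ["f", "s"]

Answer: ["f", "s"]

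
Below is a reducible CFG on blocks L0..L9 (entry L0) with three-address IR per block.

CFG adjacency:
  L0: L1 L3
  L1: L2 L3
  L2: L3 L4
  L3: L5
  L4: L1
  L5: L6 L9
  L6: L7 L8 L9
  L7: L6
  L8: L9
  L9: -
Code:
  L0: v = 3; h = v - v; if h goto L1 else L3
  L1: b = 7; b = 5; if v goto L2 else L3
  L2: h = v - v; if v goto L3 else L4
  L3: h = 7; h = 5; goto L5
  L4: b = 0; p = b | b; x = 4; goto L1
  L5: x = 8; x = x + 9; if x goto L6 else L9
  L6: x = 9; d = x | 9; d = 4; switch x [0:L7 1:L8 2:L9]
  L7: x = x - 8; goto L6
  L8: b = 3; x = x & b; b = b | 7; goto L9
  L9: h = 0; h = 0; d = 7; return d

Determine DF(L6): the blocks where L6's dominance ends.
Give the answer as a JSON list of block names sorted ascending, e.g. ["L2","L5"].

idom tree: L1←L0 L2←L1 L3←L0 L4←L2 L5←L3 L6←L5 L7←L6 L8←L6 L9←L5
Dom at joins:
  L1: preds {L0,L4}: {L0} ∩ {L0,L1,L2,L4} = {L0}; idom=L0
  L3: preds {L0,L1,L2}: {L0} ∩ {L0,L1} ∩ {L0,L1,L2} = {L0}; idom=L0
  L6: preds {L5,L7}: {L0,L3,L5} ∩ {L0,L3,L5,L6,L7} = {L0,L3,L5}; idom=L5
  L9: preds {L5,L6,L8}: {L0,L3,L5} ∩ {L0,L3,L5,L6} ∩ {L0,L3,L5,L6,L8} = {L0,L3,L5}; idom=L5

DF derivation:
  L1←L0: walk · to L0
  L1←L4: walk L4→L2→L1 to L0
  L3←L0: walk · to L0
  L3←L1: walk L1 to L0
  L3←L2: walk L2→L1 to L0
  L6←L5: walk · to L5
  L6←L7: walk L7→L6 to L5
  L9←L5: walk · to L5
  L9←L6: walk L6 to L5
  L9←L8: walk L8→L6 to L5
  L0: DF=∅
  L1: DF={L1,L3}
  L2: DF={L1,L3}
  L3: DF=∅
  L4: DF={L1}
  L5: DF=∅
  L6: DF={L6,L9}
  L7: DF={L6}
  L8: DF={L9}
  L9: DF=∅

DF(L6) = ["L6", "L9"]

Answer: ["L6", "L9"]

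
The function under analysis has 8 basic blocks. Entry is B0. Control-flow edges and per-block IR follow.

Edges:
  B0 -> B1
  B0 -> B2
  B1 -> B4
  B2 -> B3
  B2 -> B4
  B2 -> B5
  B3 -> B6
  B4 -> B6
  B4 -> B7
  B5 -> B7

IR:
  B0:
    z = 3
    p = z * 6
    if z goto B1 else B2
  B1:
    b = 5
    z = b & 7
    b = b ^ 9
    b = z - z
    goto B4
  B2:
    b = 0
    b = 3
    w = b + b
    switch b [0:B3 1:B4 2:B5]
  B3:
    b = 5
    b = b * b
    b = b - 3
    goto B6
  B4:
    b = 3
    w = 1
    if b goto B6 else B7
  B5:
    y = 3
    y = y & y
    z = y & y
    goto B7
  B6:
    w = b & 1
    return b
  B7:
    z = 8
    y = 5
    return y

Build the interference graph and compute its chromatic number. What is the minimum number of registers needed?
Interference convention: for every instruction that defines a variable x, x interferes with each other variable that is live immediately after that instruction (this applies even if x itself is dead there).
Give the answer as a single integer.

Answer: 2

Working:
Per-block:
  B0: def={p,z} ue=∅
  B1: def={b,z} ue=∅
  B2: def={b,w} ue=∅
  B3: def={b} ue=∅
  B4: def={b,w} ue=∅
  B5: def={y,z} ue=∅
  B6: def={w} ue={b}
  B7: def={y,z} ue=∅

Live sets:
  B0: in=∅ out=∅
  B1: in=∅ out=∅
  B2: in=∅ out=∅
  B3: in=∅ out={b}
  B4: in=∅ out={b}
  B5: in=∅ out=∅
  B6: in={b} out=∅
  B7: in=∅ out=∅

Conflict graph:
  b: {w,z}
  p: {z}
  w: {b}
  y: ∅
  z: {b,p}

Registers:
  lower bound: {b,w} mutually conflict ⇒ χ ≥ 2
  assign b→R0 p→R0 w→R1 y→R0 z→R1 — no edge inside a register ⇒ χ ≤ 2
  χ = 2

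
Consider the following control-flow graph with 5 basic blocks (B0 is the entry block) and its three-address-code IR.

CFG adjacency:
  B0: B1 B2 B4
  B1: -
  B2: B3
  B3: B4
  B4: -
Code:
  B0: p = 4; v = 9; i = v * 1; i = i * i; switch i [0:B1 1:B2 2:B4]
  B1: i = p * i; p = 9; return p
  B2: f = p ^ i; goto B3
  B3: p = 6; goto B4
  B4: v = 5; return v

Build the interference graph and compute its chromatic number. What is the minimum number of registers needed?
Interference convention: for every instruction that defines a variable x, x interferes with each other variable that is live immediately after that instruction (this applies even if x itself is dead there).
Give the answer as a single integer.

Answer: 2

Derivation:
Per-block:
  B0 def {i,p,v} use ∅
  B1 def {i,p} use {i,p}
  B2 def {f} use {i,p}
  B3 def {p} use ∅
  B4 def {v} use ∅

Backward fixpoint:
  B0 li=∅ lo={i,p}
  B1 li={i,p} lo=∅
  B2 li={i,p} lo=∅
  B3 li=∅ lo=∅
  B4 li=∅ lo=∅

Interfere edges:
  f — ∅
  i — {p}
  p — {i,v}
  v — {p}

Chromatic number:
  clique {i,p} ⇒ need ≥ 2
  assign f→r0 i→r1 p→r0 v→r1 — no edge inside a register ⇒ χ ≤ 2
  χ = 2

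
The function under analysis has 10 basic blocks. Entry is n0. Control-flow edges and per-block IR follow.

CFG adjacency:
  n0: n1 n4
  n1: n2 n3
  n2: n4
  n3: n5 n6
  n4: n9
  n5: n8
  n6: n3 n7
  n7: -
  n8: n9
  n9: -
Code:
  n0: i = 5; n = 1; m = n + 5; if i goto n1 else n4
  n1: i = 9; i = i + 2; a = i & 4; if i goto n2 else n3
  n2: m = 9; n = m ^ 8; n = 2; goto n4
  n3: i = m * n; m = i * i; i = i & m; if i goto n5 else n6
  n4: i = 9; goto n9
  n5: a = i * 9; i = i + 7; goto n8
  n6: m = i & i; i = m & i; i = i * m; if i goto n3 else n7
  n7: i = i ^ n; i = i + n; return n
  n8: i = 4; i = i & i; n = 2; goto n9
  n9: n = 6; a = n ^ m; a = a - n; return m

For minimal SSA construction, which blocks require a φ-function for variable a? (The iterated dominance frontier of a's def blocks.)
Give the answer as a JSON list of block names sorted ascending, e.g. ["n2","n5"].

Answer: ["n4", "n9"]

Derivation:
idom tree: n1←n0 n2←n1 n3←n1 n4←n0 n5←n3 n6←n3 n7←n6 n8←n5 n9←n0
Join-block Dom:
  n3: preds {n1,n6}: {n0,n1} ∩ {n0,n1,n3,n6} = {n0,n1}; idom=n1
  n4: preds {n0,n2}: {n0} ∩ {n0,n1,n2} = {n0}; idom=n0
  n9: preds {n4,n8}: {n0,n4} ∩ {n0,n1,n3,n5,n8} = {n0}; idom=n0

DF walk-up:
  join n3 pred n1: · stop@n1
  join n3 pred n6: n6→n3 stop@n1
  join n4 pred n0: · stop@n0
  join n4 pred n2: n2→n1 stop@n0
  join n9 pred n4: n4 stop@n0
  join n9 pred n8: n8→n5→n3→n1 stop@n0
  n0 → ∅
  n1 → {n4,n9}
  n2 → {n4}
  n3 → {n3,n9}
  n4 → {n9}
  n5 → {n9}
  n6 → {n3}
  n7 → ∅
  n8 → {n9}
  n9 → ∅

φ for a: defs {n1,n5,n9}
  DF⁺ = {n4,n9}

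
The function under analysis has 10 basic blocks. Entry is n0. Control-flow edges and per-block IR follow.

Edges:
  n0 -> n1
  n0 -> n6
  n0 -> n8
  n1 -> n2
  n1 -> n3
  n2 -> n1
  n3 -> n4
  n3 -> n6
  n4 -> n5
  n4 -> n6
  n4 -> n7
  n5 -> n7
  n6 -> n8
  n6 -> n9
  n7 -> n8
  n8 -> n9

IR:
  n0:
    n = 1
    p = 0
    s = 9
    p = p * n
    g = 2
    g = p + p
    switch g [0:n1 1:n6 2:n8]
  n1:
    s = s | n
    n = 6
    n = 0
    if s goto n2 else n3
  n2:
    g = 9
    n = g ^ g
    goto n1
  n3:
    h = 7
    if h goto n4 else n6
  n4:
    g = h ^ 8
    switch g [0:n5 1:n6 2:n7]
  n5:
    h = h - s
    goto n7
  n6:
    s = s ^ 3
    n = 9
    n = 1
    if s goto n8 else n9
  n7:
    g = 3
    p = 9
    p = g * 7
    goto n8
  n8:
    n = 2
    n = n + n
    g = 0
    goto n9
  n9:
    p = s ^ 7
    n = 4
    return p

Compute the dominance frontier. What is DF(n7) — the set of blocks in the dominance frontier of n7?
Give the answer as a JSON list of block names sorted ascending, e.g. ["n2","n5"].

idom tree: n1←n0 n2←n1 n3←n1 n4←n3 n5←n4 n6←n0 n7←n4 n8←n0 n9←n0
Join-block Dom:
  n1: preds {n0,n2}: {n0} ∩ {n0,n1,n2} = {n0}; idom=n0
  n6: preds {n0,n3,n4}: {n0} ∩ {n0,n1,n3} ∩ {n0,n1,n3,n4} = {n0}; idom=n0
  n7: preds {n4,n5}: {n0,n1,n3,n4} ∩ {n0,n1,n3,n4,n5} = {n0,n1,n3,n4}; idom=n4
  n8: preds {n0,n6,n7}: {n0} ∩ {n0,n6} ∩ {n0,n1,n3,n4,n7} = {n0}; idom=n0
  n9: preds {n6,n8}: {n0,n6} ∩ {n0,n8} = {n0}; idom=n0

DF derivation:
  n1←n0: walk · to n0
  n1←n2: walk n2→n1 to n0
  n6←n0: walk · to n0
  n6←n3: walk n3→n1 to n0
  n6←n4: walk n4→n3→n1 to n0
  n7←n4: walk · to n4
  n7←n5: walk n5 to n4
  n8←n0: walk · to n0
  n8←n6: walk n6 to n0
  n8←n7: walk n7→n4→n3→n1 to n0
  n9←n6: walk n6 to n0
  n9←n8: walk n8 to n0
  DF(n0)=∅
  DF(n1)={n1,n6,n8}
  DF(n2)={n1}
  DF(n3)={n6,n8}
  DF(n4)={n6,n8}
  DF(n5)={n7}
  DF(n6)={n8,n9}
  DF(n7)={n8}
  DF(n8)={n9}
  DF(n9)=∅

DF(n7) = ["n8"]

Answer: ["n8"]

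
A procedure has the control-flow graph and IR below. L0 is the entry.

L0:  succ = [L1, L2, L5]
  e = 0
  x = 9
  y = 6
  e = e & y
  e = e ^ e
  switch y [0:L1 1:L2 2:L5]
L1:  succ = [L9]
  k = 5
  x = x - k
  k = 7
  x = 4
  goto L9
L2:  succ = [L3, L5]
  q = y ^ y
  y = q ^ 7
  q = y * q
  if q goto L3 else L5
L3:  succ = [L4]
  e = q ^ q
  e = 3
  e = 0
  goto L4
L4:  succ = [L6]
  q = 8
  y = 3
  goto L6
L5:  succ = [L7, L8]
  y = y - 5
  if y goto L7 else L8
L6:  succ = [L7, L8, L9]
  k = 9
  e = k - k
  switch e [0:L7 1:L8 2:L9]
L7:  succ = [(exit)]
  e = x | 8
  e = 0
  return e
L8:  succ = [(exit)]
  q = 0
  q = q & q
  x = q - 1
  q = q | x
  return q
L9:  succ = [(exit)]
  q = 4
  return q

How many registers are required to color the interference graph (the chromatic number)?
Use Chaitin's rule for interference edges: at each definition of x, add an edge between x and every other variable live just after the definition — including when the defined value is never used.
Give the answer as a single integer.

def/use:
  L0: def={e,x,y} ue=∅
  L1: def={k,x} ue={x}
  L2: def={q,y} ue={y}
  L3: def={e} ue={q}
  L4: def={q,y} ue=∅
  L5: def={y} ue={y}
  L6: def={e,k} ue=∅
  L7: def={e} ue={x}
  L8: def={q,x} ue=∅
  L9: def={q} ue=∅

Backward fixpoint:
  live L0: ∅→{x,y}
  live L1: {x}→∅
  live L2: {x,y}→{q,x,y}
  live L3: {q,x}→{x}
  live L4: {x}→{x}
  live L5: {x,y}→{x}
  live L6: {x}→{x}
  live L7: {x}→∅
  live L8: ∅→∅
  live L9: ∅→∅

Conflict graph:
  e — {x,y}
  k — {x}
  q — {x,y}
  x — {e,k,q,y}
  y — {e,q,x}

Chromatic number:
  {e,x,y} pairwise interfere (3-clique) ⇒ χ ≥ 3
  assign e→c2 k→c1 q→c2 x→c0 y→c1 — no edge inside a register ⇒ χ ≤ 3
  χ = 3

Answer: 3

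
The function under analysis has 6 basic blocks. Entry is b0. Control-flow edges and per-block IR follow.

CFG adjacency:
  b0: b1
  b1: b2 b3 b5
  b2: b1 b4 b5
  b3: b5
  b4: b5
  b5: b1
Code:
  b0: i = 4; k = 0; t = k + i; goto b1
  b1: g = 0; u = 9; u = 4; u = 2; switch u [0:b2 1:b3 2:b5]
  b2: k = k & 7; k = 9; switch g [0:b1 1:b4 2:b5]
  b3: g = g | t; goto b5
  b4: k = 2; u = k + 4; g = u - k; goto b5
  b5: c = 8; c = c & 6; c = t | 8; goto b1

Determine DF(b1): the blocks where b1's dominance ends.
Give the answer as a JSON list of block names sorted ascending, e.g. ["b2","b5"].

idom tree: b1←b0 b2←b1 b3←b1 b4←b2 b5←b1
Join-block Dom:
  b1: preds {b0,b2,b5}: {b0} ∩ {b0,b1,b2} ∩ {b0,b1,b5} = {b0}; idom=b0
  b5: preds {b1,b2,b3,b4}: {b0,b1} ∩ {b0,b1,b2} ∩ {b0,b1,b3} ∩ {b0,b1,b2,b4} = {b0,b1}; idom=b1

DF derivation:
  b1←b0: walk · to b0
  b1←b2: walk b2→b1 to b0
  b1←b5: walk b5→b1 to b0
  b5←b1: walk · to b1
  b5←b2: walk b2 to b1
  b5←b3: walk b3 to b1
  b5←b4: walk b4→b2 to b1
  DF(b0)=∅
  DF(b1)={b1}
  DF(b2)={b1,b5}
  DF(b3)={b5}
  DF(b4)={b5}
  DF(b5)={b1}

DF(b1) = ["b1"]

Answer: ["b1"]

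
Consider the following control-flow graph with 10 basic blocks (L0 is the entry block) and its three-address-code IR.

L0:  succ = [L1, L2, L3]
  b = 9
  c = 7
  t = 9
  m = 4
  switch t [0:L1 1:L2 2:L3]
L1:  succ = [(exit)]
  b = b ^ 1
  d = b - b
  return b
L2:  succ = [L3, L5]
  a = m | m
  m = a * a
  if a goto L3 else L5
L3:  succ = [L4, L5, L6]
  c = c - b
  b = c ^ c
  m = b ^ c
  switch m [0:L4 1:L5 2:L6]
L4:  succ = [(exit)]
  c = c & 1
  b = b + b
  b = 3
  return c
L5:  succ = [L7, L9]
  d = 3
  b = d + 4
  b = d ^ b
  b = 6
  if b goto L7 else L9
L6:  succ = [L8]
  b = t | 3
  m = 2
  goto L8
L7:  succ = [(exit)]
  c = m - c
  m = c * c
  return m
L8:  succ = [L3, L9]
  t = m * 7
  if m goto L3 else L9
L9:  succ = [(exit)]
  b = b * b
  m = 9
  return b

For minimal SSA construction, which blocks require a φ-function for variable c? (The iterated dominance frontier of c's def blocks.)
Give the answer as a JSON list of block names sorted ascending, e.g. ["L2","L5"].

Answer: ["L3", "L5", "L9"]

Analysis:
idom tree: L1←L0 L2←L0 L3←L0 L4←L3 L5←L0 L6←L3 L7←L5 L8←L6 L9←L0
Dom∩ at merges:
  L3: preds {L0,L2,L8}: {L0} ∩ {L0,L2} ∩ {L0,L3,L6,L8} = {L0}; idom=L0
  L5: preds {L2,L3}: {L0,L2} ∩ {L0,L3} = {L0}; idom=L0
  L9: preds {L5,L8}: {L0,L5} ∩ {L0,L3,L6,L8} = {L0}; idom=L0

DF walk-up:
  L3←L0: walk · to L0
  L3←L2: walk L2 to L0
  L3←L8: walk L8→L6→L3 to L0
  L5←L2: walk L2 to L0
  L5←L3: walk L3 to L0
  L9←L5: walk L5 to L0
  L9←L8: walk L8→L6→L3 to L0
  L0 → ∅
  L1 → ∅
  L2 → {L3,L5}
  L3 → {L3,L5,L9}
  L4 → ∅
  L5 → {L9}
  L6 → {L3,L9}
  L7 → ∅
  L8 → {L3,L9}
  L9 → ∅

φ for c: defs {L0,L3,L4,L7}
  DF⁺ = {L3,L5,L9}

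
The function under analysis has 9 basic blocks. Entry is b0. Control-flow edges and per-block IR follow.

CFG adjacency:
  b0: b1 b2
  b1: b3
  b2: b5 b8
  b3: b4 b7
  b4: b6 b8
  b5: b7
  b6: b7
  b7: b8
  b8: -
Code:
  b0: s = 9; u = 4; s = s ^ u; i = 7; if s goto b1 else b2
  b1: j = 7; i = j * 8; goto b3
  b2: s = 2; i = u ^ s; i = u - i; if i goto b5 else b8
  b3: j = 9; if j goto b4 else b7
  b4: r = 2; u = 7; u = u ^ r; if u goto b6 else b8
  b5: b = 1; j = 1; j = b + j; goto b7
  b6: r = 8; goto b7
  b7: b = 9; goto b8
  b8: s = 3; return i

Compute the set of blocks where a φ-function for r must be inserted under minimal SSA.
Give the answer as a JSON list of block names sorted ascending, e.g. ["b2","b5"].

Answer: ["b7", "b8"]

Derivation:
idom tree: b1←b0 b2←b0 b3←b1 b4←b3 b5←b2 b6←b4 b7←b0 b8←b0
Dom∩ at merges:
  b7: preds {b3,b5,b6}: {b0,b1,b3} ∩ {b0,b2,b5} ∩ {b0,b1,b3,b4,b6} = {b0}; idom=b0
  b8: preds {b2,b4,b7}: {b0,b2} ∩ {b0,b1,b3,b4} ∩ {b0,b7} = {b0}; idom=b0

Frontier:
  join b7 pred b3: b3→b1 stop@b0
  join b7 pred b5: b5→b2 stop@b0
  join b7 pred b6: b6→b4→b3→b1 stop@b0
  join b8 pred b2: b2 stop@b0
  join b8 pred b4: b4→b3→b1 stop@b0
  join b8 pred b7: b7 stop@b0
  b0 → ∅
  b1 → {b7,b8}
  b2 → {b7,b8}
  b3 → {b7,b8}
  b4 → {b7,b8}
  b5 → {b7}
  b6 → {b7}
  b7 → {b8}
  b8 → ∅

φ for r: defs {b4,b6}
  DF⁺ = {b7,b8}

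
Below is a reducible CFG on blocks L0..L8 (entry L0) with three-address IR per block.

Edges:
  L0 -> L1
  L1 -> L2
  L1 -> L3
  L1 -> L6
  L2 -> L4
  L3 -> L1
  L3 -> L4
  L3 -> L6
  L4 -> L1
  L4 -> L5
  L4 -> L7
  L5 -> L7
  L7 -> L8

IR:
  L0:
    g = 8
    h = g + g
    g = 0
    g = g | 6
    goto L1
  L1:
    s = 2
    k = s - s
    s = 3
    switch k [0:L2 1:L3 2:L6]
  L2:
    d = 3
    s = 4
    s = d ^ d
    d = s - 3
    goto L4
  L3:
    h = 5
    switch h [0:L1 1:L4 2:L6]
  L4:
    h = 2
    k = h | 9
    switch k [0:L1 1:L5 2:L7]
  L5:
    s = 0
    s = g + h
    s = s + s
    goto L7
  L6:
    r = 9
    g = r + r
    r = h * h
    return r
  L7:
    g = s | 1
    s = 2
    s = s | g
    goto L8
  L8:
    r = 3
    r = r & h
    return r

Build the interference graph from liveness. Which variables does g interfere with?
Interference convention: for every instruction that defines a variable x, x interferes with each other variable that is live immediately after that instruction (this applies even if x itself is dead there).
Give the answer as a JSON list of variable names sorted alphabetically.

Answer: ["d", "h", "k", "s"]

Working:
def/use:
  L0 def {g,h} use ∅
  L1 def {k,s} use ∅
  L2 def {d,s} use ∅
  L3 def {h} use ∅
  L4 def {h,k} use ∅
  L5 def {s} use {g,h}
  L6 def {g,r} use {h}
  L7 def {g,s} use {s}
  L8 def {r} use {h}

Live sets:
  L0: in=∅ out={g,h}
  L1: in={g,h} out={g,h,s}
  L2: in={g} out={g,s}
  L3: in={g,s} out={g,h,s}
  L4: in={g,s} out={g,h,s}
  L5: in={g,h} out={h,s}
  L6: in={h} out=∅
  L7: in={h,s} out={h}
  L8: in={h} out=∅

Conflict graph:
  d↔{g,s}
  g↔{d,h,k,s}
  h↔{g,k,r,s}
  k↔{g,h,s}
  r↔{h}
  s↔{d,g,h,k}

N(g) = ["d", "h", "k", "s"]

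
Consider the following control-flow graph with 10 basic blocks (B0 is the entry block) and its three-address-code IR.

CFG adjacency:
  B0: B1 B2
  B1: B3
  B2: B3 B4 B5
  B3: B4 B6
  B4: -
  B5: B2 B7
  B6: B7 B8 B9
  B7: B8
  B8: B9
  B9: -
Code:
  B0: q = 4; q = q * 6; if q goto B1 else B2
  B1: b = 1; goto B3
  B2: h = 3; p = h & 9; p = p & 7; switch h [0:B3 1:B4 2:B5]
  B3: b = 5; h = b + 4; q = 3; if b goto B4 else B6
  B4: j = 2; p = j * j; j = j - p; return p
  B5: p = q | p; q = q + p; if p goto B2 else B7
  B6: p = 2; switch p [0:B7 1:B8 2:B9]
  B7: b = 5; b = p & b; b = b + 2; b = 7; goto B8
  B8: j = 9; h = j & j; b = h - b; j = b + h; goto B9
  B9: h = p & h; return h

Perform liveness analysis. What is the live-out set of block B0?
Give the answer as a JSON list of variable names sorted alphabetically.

def/use:
  B0: def={q} ue=∅
  B1: def={b} ue=∅
  B2: def={h,p} ue=∅
  B3: def={b,h,q} ue=∅
  B4: def={j,p} ue=∅
  B5: def={p,q} ue={p,q}
  B6: def={p} ue=∅
  B7: def={b} ue={p}
  B8: def={b,h,j} ue={b}
  B9: def={h} ue={h,p}

Live sets:
  B0: in=∅ out={q}
  B1: in=∅ out=∅
  B2: in={q} out={p,q}
  B3: in=∅ out={b,h}
  B4: in=∅ out=∅
  B5: in={p,q} out={p,q}
  B6: in={b,h} out={b,h,p}
  B7: in={p} out={b,p}
  B8: in={b,p} out={h,p}
  B9: in={h,p} out=∅

live-out(B0) = ["q"]

Answer: ["q"]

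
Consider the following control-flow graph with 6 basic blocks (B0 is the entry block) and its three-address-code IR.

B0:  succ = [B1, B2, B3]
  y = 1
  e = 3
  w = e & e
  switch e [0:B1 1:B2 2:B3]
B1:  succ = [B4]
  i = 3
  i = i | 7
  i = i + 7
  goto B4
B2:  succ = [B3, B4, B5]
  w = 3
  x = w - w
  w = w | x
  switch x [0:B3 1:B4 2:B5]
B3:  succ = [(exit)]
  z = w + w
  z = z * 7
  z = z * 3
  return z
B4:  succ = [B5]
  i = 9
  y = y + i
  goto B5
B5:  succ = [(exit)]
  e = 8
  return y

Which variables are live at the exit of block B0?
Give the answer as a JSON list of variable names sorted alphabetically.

Answer: ["w", "y"]

Derivation:
Block summaries:
  B0: def={e,w,y} ue=∅
  B1: def={i} ue=∅
  B2: def={w,x} ue=∅
  B3: def={z} ue={w}
  B4: def={i,y} ue={y}
  B5: def={e} ue={y}

Live sets:
  live B0: ∅→{w,y}
  live B1: {y}→{y}
  live B2: {y}→{w,y}
  live B3: {w}→∅
  live B4: {y}→{y}
  live B5: {y}→∅

live-out(B0) = ["w", "y"]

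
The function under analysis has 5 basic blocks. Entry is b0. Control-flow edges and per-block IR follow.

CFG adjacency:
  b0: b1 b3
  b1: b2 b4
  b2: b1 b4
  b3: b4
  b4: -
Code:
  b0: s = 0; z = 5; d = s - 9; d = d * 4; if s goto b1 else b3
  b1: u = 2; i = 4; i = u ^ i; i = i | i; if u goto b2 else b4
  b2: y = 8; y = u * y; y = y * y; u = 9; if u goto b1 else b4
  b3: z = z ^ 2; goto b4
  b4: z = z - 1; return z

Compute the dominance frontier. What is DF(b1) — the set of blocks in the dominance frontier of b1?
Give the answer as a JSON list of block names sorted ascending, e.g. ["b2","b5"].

idom tree: b1←b0 b2←b1 b3←b0 b4←b0
Dom∩ at merges:
  b1: preds {b0,b2}: {b0} ∩ {b0,b1,b2} = {b0}; idom=b0
  b4: preds {b1,b2,b3}: {b0,b1} ∩ {b0,b1,b2} ∩ {b0,b3} = {b0}; idom=b0

Frontier:
  join b1 pred b0: · stop@b0
  join b1 pred b2: b2→b1 stop@b0
  join b4 pred b1: b1 stop@b0
  join b4 pred b2: b2→b1 stop@b0
  join b4 pred b3: b3 stop@b0
  b0 → ∅
  b1 → {b1,b4}
  b2 → {b1,b4}
  b3 → {b4}
  b4 → ∅

DF(b1) = ["b1", "b4"]

Answer: ["b1", "b4"]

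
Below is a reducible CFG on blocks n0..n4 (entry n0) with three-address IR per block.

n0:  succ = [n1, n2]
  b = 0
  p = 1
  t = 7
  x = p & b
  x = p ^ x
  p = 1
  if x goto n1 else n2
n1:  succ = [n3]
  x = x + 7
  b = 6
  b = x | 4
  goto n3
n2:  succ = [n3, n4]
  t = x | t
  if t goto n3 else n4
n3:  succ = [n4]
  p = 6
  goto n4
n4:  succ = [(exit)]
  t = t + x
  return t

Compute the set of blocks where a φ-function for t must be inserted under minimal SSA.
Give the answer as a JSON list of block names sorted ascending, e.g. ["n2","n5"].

Answer: ["n3", "n4"]

Working:
idom tree: n1←n0 n2←n0 n3←n0 n4←n0
Dom at joins:
  n3: preds {n1,n2}: {n0,n1} ∩ {n0,n2} = {n0}; idom=n0
  n4: preds {n2,n3}: {n0,n2} ∩ {n0,n3} = {n0}; idom=n0

DF derivation:
  join n3 pred n1: n1 stop@n0
  join n3 pred n2: n2 stop@n0
  join n4 pred n2: n2 stop@n0
  join n4 pred n3: n3 stop@n0
  n0: DF=∅
  n1: DF={n3}
  n2: DF={n3,n4}
  n3: DF={n4}
  n4: DF=∅

φ for t: defs {n0,n2,n4}
  DF⁺ = {n3,n4}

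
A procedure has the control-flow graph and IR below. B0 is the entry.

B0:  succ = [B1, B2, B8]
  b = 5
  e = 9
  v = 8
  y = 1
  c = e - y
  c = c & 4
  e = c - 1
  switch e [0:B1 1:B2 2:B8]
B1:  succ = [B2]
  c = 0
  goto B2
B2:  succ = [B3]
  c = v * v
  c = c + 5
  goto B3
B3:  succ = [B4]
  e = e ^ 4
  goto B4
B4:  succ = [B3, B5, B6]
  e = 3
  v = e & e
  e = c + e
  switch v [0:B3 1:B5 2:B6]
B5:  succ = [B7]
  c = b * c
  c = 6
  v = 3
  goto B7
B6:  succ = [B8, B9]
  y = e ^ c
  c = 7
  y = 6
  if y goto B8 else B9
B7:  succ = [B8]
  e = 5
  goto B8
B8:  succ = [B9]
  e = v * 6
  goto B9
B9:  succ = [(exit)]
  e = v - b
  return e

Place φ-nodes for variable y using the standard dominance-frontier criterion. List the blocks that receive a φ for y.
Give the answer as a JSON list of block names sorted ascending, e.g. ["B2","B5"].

idom tree: B1←B0 B2←B0 B3←B2 B4←B3 B5←B4 B6←B4 B7←B5 B8←B0 B9←B0
Join-block Dom:
  B2: preds {B0,B1}: {B0} ∩ {B0,B1} = {B0}; idom=B0
  B3: preds {B2,B4}: {B0,B2} ∩ {B0,B2,B3,B4} = {B0,B2}; idom=B2
  B8: preds {B0,B6,B7}: {B0} ∩ {B0,B2,B3,B4,B6} ∩ {B0,B2,B3,B4,B5,B7} = {B0}; idom=B0
  B9: preds {B6,B8}: {B0,B2,B3,B4,B6} ∩ {B0,B8} = {B0}; idom=B0

DF walk-up:
  join B2 pred B0: · stop@B0
  join B2 pred B1: B1 stop@B0
  join B3 pred B2: · stop@B2
  join B3 pred B4: B4→B3 stop@B2
  join B8 pred B0: · stop@B0
  join B8 pred B6: B6→B4→B3→B2 stop@B0
  join B8 pred B7: B7→B5→B4→B3→B2 stop@B0
  join B9 pred B6: B6→B4→B3→B2 stop@B0
  join B9 pred B8: B8 stop@B0
  DF(B0)=∅
  DF(B1)={B2}
  DF(B2)={B8,B9}
  DF(B3)={B3,B8,B9}
  DF(B4)={B3,B8,B9}
  DF(B5)={B8}
  DF(B6)={B8,B9}
  DF(B7)={B8}
  DF(B8)={B9}
  DF(B9)=∅

φ for y: defs {B0,B6}
  DF⁺ = {B8,B9}

Answer: ["B8", "B9"]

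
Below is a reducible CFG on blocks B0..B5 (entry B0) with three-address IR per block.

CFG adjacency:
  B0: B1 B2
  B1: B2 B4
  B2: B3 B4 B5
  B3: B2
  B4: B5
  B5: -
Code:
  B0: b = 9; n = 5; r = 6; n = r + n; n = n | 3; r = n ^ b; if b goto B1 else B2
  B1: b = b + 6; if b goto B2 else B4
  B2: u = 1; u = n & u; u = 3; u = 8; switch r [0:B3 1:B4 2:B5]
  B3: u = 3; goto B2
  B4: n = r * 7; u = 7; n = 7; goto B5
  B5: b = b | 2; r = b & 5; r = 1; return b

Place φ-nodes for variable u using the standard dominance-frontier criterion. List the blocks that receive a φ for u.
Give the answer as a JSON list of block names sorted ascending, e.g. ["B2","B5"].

Answer: ["B2", "B4", "B5"]

Derivation:
idom tree: B1←B0 B2←B0 B3←B2 B4←B0 B5←B0
Dom∩ at merges:
  B2: preds {B0,B1,B3}: {B0} ∩ {B0,B1} ∩ {B0,B2,B3} = {B0}; idom=B0
  B4: preds {B1,B2}: {B0,B1} ∩ {B0,B2} = {B0}; idom=B0
  B5: preds {B2,B4}: {B0,B2} ∩ {B0,B4} = {B0}; idom=B0

DF walk-up:
  B2←B0: walk · to B0
  B2←B1: walk B1 to B0
  B2←B3: walk B3→B2 to B0
  B4←B1: walk B1 to B0
  B4←B2: walk B2 to B0
  B5←B2: walk B2 to B0
  B5←B4: walk B4 to B0
  DF(B0)=∅
  DF(B1)={B2,B4}
  DF(B2)={B2,B4,B5}
  DF(B3)={B2}
  DF(B4)={B5}
  DF(B5)=∅

φ for u: defs {B2,B3,B4}
  DF⁺ = {B2,B4,B5}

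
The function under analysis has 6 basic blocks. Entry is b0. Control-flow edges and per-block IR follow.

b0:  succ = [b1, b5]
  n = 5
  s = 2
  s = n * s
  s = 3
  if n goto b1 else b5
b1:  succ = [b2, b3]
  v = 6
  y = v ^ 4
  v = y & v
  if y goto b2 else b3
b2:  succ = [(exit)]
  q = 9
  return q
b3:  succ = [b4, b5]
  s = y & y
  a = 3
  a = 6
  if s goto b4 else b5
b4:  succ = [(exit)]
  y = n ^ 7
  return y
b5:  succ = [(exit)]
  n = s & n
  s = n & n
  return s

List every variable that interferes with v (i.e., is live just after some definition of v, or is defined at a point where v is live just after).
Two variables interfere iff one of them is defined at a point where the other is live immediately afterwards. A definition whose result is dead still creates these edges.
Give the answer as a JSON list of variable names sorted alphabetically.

Per-block:
  b0: def={n,s} ue=∅
  b1: def={v,y} ue=∅
  b2: def={q} ue=∅
  b3: def={a,s} ue={y}
  b4: def={y} ue={n}
  b5: def={n,s} ue={n,s}

Liveness:
  b0 li=∅ lo={n,s}
  b1 li={n} lo={n,y}
  b2 li=∅ lo=∅
  b3 li={n,y} lo={n,s}
  b4 li={n} lo=∅
  b5 li={n,s} lo=∅

Interfere edges:
  a↔{n,s}
  n↔{a,s,v,y}
  q↔∅
  s↔{a,n}
  v↔{n,y}
  y↔{n,v}

N(v) = ["n", "y"]

Answer: ["n", "y"]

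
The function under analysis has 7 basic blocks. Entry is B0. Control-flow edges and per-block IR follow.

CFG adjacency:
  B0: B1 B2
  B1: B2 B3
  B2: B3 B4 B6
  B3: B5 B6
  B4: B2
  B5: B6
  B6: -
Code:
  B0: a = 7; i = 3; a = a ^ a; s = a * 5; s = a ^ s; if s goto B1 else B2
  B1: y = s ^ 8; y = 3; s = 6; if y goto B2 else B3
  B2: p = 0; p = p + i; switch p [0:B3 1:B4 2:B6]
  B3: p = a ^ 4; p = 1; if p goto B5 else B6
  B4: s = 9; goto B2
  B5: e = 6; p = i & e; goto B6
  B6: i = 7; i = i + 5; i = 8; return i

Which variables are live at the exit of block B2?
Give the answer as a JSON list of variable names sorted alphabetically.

Per-block:
  B0 def {a,i,s} use ∅
  B1 def {s,y} use {s}
  B2 def {p} use {i}
  B3 def {p} use {a}
  B4 def {s} use ∅
  B5 def {e,p} use {i}
  B6 def {i} use ∅

Liveness:
  B0 li=∅ lo={a,i,s}
  B1 li={a,i,s} lo={a,i}
  B2 li={a,i} lo={a,i}
  B3 li={a,i} lo={i}
  B4 li={a,i} lo={a,i}
  B5 li={i} lo=∅
  B6 li=∅ lo=∅

live-out(B2) = ["a", "i"]

Answer: ["a", "i"]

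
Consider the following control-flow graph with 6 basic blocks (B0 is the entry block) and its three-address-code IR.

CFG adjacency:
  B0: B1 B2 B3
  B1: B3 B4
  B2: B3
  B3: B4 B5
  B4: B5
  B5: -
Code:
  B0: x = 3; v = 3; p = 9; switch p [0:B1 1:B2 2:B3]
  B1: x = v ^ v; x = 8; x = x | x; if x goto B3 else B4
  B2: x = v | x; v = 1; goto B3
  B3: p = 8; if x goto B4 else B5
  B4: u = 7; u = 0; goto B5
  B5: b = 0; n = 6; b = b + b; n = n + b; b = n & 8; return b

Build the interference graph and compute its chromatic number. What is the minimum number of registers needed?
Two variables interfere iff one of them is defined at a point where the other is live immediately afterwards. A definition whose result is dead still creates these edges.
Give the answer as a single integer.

Block summaries:
  B0: {p,v,x} / ∅
  B1: {x} / {v}
  B2: {v,x} / {v,x}
  B3: {p} / {x}
  B4: {u} / ∅
  B5: {b,n} / ∅

Liveness:
  B0 li=∅ lo={v,x}
  B1 li={v} lo={x}
  B2 li={v,x} lo={x}
  B3 li={x} lo=∅
  B4 li=∅ lo=∅
  B5 li=∅ lo=∅

Interfere edges:
  b: {n}
  n: {b}
  p: {v,x}
  u: ∅
  v: {p,x}
  x: {p,v}

Colouring:
  lower bound: {p,v,x} mutually conflict ⇒ χ ≥ 3
  assign b→c0 n→c1 p→c0 u→c0 v→c1 x→c2 — no edge inside a register ⇒ χ ≤ 3
  χ = 3

Answer: 3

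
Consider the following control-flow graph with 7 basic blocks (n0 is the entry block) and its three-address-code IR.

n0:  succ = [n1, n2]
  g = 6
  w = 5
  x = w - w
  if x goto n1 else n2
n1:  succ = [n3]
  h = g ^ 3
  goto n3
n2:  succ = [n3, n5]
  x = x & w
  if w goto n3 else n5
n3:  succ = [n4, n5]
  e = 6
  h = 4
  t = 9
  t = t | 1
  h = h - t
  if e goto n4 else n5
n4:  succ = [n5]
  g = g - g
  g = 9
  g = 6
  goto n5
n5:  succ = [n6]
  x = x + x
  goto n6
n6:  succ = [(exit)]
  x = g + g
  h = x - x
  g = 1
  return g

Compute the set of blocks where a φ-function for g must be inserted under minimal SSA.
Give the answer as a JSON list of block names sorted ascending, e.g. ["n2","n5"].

idom tree: n1←n0 n2←n0 n3←n0 n4←n3 n5←n0 n6←n5
Dom∩ at merges:
  n3: preds {n1,n2}: {n0,n1} ∩ {n0,n2} = {n0}; idom=n0
  n5: preds {n2,n3,n4}: {n0,n2} ∩ {n0,n3} ∩ {n0,n3,n4} = {n0}; idom=n0

DF walk-up:
  join n3 pred n1: n1 stop@n0
  join n3 pred n2: n2 stop@n0
  join n5 pred n2: n2 stop@n0
  join n5 pred n3: n3 stop@n0
  join n5 pred n4: n4→n3 stop@n0
  DF(n0)=∅
  DF(n1)={n3}
  DF(n2)={n3,n5}
  DF(n3)={n5}
  DF(n4)={n5}
  DF(n5)=∅
  DF(n6)=∅

φ for g: defs {n0,n4,n6}
  DF⁺ = {n5}

Answer: ["n5"]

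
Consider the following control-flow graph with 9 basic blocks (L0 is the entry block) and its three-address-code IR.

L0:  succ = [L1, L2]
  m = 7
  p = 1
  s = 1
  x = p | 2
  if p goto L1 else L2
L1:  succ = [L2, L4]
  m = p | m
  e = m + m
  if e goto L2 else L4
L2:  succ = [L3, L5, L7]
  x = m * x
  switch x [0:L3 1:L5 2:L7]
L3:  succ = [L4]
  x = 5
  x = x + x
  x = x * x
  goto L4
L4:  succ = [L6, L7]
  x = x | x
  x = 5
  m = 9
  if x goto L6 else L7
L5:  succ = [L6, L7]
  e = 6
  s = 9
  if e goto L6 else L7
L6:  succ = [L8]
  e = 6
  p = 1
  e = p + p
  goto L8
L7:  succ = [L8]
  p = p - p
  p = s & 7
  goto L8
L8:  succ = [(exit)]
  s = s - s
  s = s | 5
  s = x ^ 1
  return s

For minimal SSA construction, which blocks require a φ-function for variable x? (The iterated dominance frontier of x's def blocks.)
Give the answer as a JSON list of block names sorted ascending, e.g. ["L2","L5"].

Answer: ["L4", "L6", "L7", "L8"]

Derivation:
idom tree: L1←L0 L2←L0 L3←L2 L4←L0 L5←L2 L6←L0 L7←L0 L8←L0
Join-block Dom:
  L2: preds {L0,L1}: {L0} ∩ {L0,L1} = {L0}; idom=L0
  L4: preds {L1,L3}: {L0,L1} ∩ {L0,L2,L3} = {L0}; idom=L0
  L6: preds {L4,L5}: {L0,L4} ∩ {L0,L2,L5} = {L0}; idom=L0
  L7: preds {L2,L4,L5}: {L0,L2} ∩ {L0,L4} ∩ {L0,L2,L5} = {L0}; idom=L0
  L8: preds {L6,L7}: {L0,L6} ∩ {L0,L7} = {L0}; idom=L0

DF walk-up:
  L2←L0: walk · to L0
  L2←L1: walk L1 to L0
  L4←L1: walk L1 to L0
  L4←L3: walk L3→L2 to L0
  L6←L4: walk L4 to L0
  L6←L5: walk L5→L2 to L0
  L7←L2: walk L2 to L0
  L7←L4: walk L4 to L0
  L7←L5: walk L5→L2 to L0
  L8←L6: walk L6 to L0
  L8←L7: walk L7 to L0
  L0: DF=∅
  L1: DF={L2,L4}
  L2: DF={L4,L6,L7}
  L3: DF={L4}
  L4: DF={L6,L7}
  L5: DF={L6,L7}
  L6: DF={L8}
  L7: DF={L8}
  L8: DF=∅

φ for x: defs {L0,L2,L3,L4}
  DF⁺ = {L4,L6,L7,L8}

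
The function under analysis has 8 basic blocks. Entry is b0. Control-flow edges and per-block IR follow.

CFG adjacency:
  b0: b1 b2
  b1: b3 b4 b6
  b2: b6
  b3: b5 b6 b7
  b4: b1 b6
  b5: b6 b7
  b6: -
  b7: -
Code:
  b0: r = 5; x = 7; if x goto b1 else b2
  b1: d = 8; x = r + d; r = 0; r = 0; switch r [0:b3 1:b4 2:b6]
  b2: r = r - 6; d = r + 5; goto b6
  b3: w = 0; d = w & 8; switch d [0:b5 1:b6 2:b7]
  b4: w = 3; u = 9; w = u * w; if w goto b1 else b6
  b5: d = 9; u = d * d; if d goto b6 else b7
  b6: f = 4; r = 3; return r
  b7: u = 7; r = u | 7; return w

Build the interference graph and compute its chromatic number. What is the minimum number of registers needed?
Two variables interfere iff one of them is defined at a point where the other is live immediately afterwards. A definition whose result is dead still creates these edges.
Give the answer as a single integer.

Answer: 4

Derivation:
Block summaries:
  b0: def={r,x} ue=∅
  b1: def={d,r,x} ue={r}
  b2: def={d,r} ue={r}
  b3: def={d,w} ue=∅
  b4: def={u,w} ue=∅
  b5: def={d,u} ue=∅
  b6: def={f,r} ue=∅
  b7: def={r,u} ue={w}

Liveness:
  b0 li=∅ lo={r}
  b1 li={r} lo={r}
  b2 li={r} lo=∅
  b3 li=∅ lo={w}
  b4 li={r} lo={r}
  b5 li={w} lo={w}
  b6 li=∅ lo=∅
  b7 li={w} lo=∅

Conflict graph:
  d — {r,u,w}
  f — ∅
  r — {d,u,w,x}
  u — {d,r,w}
  w — {d,r,u}
  x — {r}

Colouring:
  clique {d,r,u,w} ⇒ need ≥ 4
  4-colouring: r0={f,r}  r1={d,x}  r2={u}  r3={w}
  χ = 4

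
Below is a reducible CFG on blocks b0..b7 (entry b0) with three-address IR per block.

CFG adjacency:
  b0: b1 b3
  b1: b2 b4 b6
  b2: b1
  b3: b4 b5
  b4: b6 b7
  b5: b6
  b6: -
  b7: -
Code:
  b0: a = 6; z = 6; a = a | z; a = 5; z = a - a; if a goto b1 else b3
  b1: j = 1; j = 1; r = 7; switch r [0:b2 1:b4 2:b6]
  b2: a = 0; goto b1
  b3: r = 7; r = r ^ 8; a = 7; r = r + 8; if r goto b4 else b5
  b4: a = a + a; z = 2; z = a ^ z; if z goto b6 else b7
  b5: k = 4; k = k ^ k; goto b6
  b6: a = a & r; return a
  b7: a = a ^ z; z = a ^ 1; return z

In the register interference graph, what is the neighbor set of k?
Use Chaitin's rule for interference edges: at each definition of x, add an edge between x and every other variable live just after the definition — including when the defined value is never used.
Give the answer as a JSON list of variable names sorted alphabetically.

Answer: ["a", "r"]

Derivation:
def/use:
  b0: def={a,z} ue=∅
  b1: def={j,r} ue=∅
  b2: def={a} ue=∅
  b3: def={a,r} ue=∅
  b4: def={a,z} ue={a}
  b5: def={k} ue=∅
  b6: def={a} ue={a,r}
  b7: def={a,z} ue={a,z}

Backward fixpoint:
  b0: in=∅ out={a}
  b1: in={a} out={a,r}
  b2: in=∅ out={a}
  b3: in=∅ out={a,r}
  b4: in={a,r} out={a,r,z}
  b5: in={a,r} out={a,r}
  b6: in={a,r} out=∅
  b7: in={a,z} out=∅

Interfere edges:
  a↔{j,k,r,z}
  j↔{a}
  k↔{a,r}
  r↔{a,k,z}
  z↔{a,r}

N(k) = ["a", "r"]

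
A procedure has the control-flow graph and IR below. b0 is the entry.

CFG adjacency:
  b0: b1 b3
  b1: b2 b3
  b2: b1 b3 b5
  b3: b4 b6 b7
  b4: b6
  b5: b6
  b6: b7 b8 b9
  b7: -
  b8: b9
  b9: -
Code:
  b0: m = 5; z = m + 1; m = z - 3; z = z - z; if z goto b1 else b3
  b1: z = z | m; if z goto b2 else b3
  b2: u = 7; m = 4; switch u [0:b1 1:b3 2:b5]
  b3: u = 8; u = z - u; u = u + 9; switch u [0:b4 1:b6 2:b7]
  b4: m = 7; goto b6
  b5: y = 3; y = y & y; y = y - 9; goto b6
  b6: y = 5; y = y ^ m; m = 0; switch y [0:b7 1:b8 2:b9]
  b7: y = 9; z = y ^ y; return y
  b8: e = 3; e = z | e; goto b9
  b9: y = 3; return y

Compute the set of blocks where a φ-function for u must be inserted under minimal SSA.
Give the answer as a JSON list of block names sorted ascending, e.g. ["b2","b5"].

Answer: ["b1", "b3", "b6", "b7"]

Derivation:
idom tree: b1←b0 b2←b1 b3←b0 b4←b3 b5←b2 b6←b0 b7←b0 b8←b6 b9←b6
Dom∩ at merges:
  b1: preds {b0,b2}: {b0} ∩ {b0,b1,b2} = {b0}; idom=b0
  b3: preds {b0,b1,b2}: {b0} ∩ {b0,b1} ∩ {b0,b1,b2} = {b0}; idom=b0
  b6: preds {b3,b4,b5}: {b0,b3} ∩ {b0,b3,b4} ∩ {b0,b1,b2,b5} = {b0}; idom=b0
  b7: preds {b3,b6}: {b0,b3} ∩ {b0,b6} = {b0}; idom=b0
  b9: preds {b6,b8}: {b0,b6} ∩ {b0,b6,b8} = {b0,b6}; idom=b6

DF walk-up:
  join b1 pred b0: · stop@b0
  join b1 pred b2: b2→b1 stop@b0
  join b3 pred b0: · stop@b0
  join b3 pred b1: b1 stop@b0
  join b3 pred b2: b2→b1 stop@b0
  join b6 pred b3: b3 stop@b0
  join b6 pred b4: b4→b3 stop@b0
  join b6 pred b5: b5→b2→b1 stop@b0
  join b7 pred b3: b3 stop@b0
  join b7 pred b6: b6 stop@b0
  join b9 pred b6: · stop@b6
  join b9 pred b8: b8 stop@b6
  DF(b0)=∅
  DF(b1)={b1,b3,b6}
  DF(b2)={b1,b3,b6}
  DF(b3)={b6,b7}
  DF(b4)={b6}
  DF(b5)={b6}
  DF(b6)={b7}
  DF(b7)=∅
  DF(b8)={b9}
  DF(b9)=∅

φ for u: defs {b2,b3}
  DF⁺ = {b1,b3,b6,b7}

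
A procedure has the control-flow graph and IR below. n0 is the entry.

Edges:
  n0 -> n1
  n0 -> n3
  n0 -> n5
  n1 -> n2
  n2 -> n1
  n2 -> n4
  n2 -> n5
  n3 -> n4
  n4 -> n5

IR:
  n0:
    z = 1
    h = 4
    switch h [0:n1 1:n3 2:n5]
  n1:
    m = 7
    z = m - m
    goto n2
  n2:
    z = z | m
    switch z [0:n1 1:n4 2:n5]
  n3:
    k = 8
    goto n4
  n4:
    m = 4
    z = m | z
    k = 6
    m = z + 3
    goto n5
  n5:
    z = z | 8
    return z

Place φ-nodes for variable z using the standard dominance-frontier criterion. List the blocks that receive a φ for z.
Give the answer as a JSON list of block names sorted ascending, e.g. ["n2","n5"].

idom tree: n1←n0 n2←n1 n3←n0 n4←n0 n5←n0
Join-block Dom:
  n1: preds {n0,n2}: {n0} ∩ {n0,n1,n2} = {n0}; idom=n0
  n4: preds {n2,n3}: {n0,n1,n2} ∩ {n0,n3} = {n0}; idom=n0
  n5: preds {n0,n2,n4}: {n0} ∩ {n0,n1,n2} ∩ {n0,n4} = {n0}; idom=n0

DF walk-up:
  n1←n0: walk · to n0
  n1←n2: walk n2→n1 to n0
  n4←n2: walk n2→n1 to n0
  n4←n3: walk n3 to n0
  n5←n0: walk · to n0
  n5←n2: walk n2→n1 to n0
  n5←n4: walk n4 to n0
  DF(n0)=∅
  DF(n1)={n1,n4,n5}
  DF(n2)={n1,n4,n5}
  DF(n3)={n4}
  DF(n4)={n5}
  DF(n5)=∅

φ for z: defs {n0,n1,n2,n4,n5}
  DF⁺ = {n1,n4,n5}

Answer: ["n1", "n4", "n5"]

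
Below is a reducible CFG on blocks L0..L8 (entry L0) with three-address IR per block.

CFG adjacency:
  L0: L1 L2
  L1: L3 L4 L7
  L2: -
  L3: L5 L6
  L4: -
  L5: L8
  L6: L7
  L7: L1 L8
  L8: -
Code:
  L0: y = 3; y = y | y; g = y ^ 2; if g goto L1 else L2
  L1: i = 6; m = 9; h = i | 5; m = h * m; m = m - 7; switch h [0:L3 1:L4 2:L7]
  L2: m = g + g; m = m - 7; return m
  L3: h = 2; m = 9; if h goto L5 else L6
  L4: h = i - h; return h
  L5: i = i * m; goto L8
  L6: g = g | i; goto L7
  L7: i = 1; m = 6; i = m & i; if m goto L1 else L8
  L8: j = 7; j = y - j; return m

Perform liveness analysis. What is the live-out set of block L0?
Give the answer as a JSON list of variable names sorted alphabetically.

def/use:
  L0: {g,y} / ∅
  L1: {h,i,m} / ∅
  L2: {m} / {g}
  L3: {h,m} / ∅
  L4: {h} / {h,i}
  L5: {i} / {i,m}
  L6: {g} / {g,i}
  L7: {i,m} / ∅
  L8: {j} / {m,y}

Live sets:
  L0 li=∅ lo={g,y}
  L1 li={g,y} lo={g,h,i,y}
  L2 li={g} lo=∅
  L3 li={g,i,y} lo={g,i,m,y}
  L4 li={h,i} lo=∅
  L5 li={i,m,y} lo={m,y}
  L6 li={g,i,y} lo={g,y}
  L7 li={g,y} lo={g,m,y}
  L8 li={m,y} lo=∅

live-out(L0) = ["g", "y"]

Answer: ["g", "y"]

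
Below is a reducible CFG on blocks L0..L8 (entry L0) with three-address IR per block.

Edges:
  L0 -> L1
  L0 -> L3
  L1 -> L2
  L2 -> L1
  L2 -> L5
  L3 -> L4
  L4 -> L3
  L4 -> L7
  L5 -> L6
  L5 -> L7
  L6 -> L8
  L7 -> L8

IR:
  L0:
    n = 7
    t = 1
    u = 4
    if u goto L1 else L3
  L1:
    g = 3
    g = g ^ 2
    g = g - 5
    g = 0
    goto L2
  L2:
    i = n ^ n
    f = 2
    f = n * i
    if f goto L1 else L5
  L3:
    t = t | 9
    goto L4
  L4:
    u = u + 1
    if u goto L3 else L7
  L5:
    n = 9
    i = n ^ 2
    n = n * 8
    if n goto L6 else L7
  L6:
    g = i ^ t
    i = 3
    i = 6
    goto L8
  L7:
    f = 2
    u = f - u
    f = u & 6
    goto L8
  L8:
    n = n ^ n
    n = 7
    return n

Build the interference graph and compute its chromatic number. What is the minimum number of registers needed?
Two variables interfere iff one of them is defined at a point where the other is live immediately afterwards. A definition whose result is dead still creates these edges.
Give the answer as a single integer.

Per-block:
  L0 def {n,t,u} use ∅
  L1 def {g} use ∅
  L2 def {f,i} use {n}
  L3 def {t} use {t}
  L4 def {u} use {u}
  L5 def {i,n} use ∅
  L6 def {g,i} use {i,t}
  L7 def {f,u} use {u}
  L8 def {n} use {n}

Liveness:
  L0: in=∅ out={n,t,u}
  L1: in={n,t,u} out={n,t,u}
  L2: in={n,t,u} out={n,t,u}
  L3: in={n,t,u} out={n,t,u}
  L4: in={n,t,u} out={n,t,u}
  L5: in={t,u} out={i,n,t,u}
  L6: in={i,n,t} out={n}
  L7: in={n,u} out={n}
  L8: in={n} out=∅

Interference:
  f — {i,n,t,u}
  g — {n,t,u}
  i — {f,n,t,u}
  n — {f,g,i,t,u}
  t — {f,g,i,n,u}
  u — {f,g,i,n,t}

Colouring:
  lower bound: {f,i,n,t,u} mutually conflict ⇒ χ ≥ 5
  assign f→R3 g→R3 i→R4 n→R0 t→R1 u→R2 — no edge inside a register ⇒ χ ≤ 5
  χ = 5

Answer: 5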